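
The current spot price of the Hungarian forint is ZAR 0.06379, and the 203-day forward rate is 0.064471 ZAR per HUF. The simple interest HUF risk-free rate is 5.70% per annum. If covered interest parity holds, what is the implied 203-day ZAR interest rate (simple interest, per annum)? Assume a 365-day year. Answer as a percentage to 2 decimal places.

7.68%

T = 203/365 years.
F/S = 0.064471/0.06379 = 1.0106757 = (growth of ZAR) / (growth of HUF).
The HUF side grows by 1 + 0.0570×203/365 = 1.0317014.
So the ZAR growth factor = 1.0427155.
(1.0427155 − 1)/T = 0.076804, i.e. 7.68%.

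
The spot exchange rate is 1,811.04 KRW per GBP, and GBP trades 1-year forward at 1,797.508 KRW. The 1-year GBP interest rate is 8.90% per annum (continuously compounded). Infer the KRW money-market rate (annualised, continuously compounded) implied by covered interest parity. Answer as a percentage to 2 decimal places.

8.15%

T = 1 year.
By CIP, F/S equals the KRW-to-GBP growth ratio: 1797.508/1811.04 = 0.9925281.
GBP growth factor: e^(0.0890×1) = 1.0930807.
So the KRW growth factor = 1.0849133.
r = ln(1.0849133)/1 = 0.081500 → 8.15%.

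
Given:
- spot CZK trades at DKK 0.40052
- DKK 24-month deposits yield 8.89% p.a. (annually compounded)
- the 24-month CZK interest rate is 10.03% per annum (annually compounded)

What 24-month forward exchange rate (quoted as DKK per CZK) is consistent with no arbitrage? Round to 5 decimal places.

0.39226

T = 2 years.
Growth of 1 DKK over T: (1 + 0.0889)^2 = 1.1857032.
CZK growth factor: (1 + 0.1003)^2 = 1.2106601.
CIP: F = S · (grow DKK)/(grow CZK) = 0.40052 × 1.1857032/1.2106601 = 0.3922636 DKK per CZK.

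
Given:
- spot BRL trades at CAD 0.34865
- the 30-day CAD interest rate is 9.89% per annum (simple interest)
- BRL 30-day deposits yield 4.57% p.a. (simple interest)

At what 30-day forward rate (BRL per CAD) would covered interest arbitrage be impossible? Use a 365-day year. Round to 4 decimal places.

2.8558

T = 30/365 years.
CAD growth factor: 1 + 0.0989×30/365 = 1.0081288.
Growth of 1 BRL over T: 1 + 0.0457×30/365 = 1.0037562.
So F = 0.34865 × 1.0081288 / 1.0037562 = 0.3501688 (CAD/BRL).
Invert for BRL per CAD: 1 / 0.3501688 = 2.8558.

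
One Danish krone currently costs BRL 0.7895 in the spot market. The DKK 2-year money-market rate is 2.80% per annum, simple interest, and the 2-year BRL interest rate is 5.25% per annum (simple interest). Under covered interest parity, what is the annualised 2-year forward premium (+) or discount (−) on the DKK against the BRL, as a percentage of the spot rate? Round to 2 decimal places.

+2.32%

T = 2 years.
No-arbitrage forward: 0.7895 × 1.105000 / 1.056000 = 0.8261340 BRL/DKK.
Annualised premium = (F − S)/S × (1/T) = (0.8261340 − 0.7895)/0.7895 ÷ 2 = 2.32%.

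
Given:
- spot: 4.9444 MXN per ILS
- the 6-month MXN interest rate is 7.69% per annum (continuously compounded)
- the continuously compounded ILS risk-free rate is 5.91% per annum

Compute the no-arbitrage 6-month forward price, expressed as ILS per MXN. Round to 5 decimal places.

0.20046

T = 6/12 years.
MXN accumulates by e^(0.0769×6/12) = 1.0391988.
ILS accumulates by e^(0.0591×6/12) = 1.0299909.
CIP: F = S · (grow MXN)/(grow ILS) = 4.9444 × 1.0391988/1.0299909 = 4.988602 MXN per ILS.
Quoted the other way: 1/4.988602 = 0.20046 ILS per MXN.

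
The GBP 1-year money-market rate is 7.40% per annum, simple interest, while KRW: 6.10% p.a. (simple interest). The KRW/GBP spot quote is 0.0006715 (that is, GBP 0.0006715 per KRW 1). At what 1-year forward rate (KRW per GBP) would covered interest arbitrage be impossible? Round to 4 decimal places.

T = 1 year.
GBP growth factor: 1 + 0.0740×1 = 1.074000.
KRW accumulates by 1 + 0.0610×1 = 1.061000.
Forward (GBP per KRW) = 0.0006715 × 1.074000 / 1.061000 = 0.0006797276155.
Quoted the other way: 1/0.0006797276155 = 1471.1775 KRW per GBP.

1471.1775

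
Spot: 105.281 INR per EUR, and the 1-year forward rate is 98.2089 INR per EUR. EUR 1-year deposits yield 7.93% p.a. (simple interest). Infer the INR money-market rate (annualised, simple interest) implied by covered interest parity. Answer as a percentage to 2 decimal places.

0.68%

T = 1 year.
By CIP, F/S equals the INR-to-EUR growth ratio: 98.2089/105.281 = 0.9328264.
EUR growth factor: 1 + 0.0793×1 = 1.079300.
Hence g_INR = 1.0067995.
r = (1.0067995 − 1)/1 = 0.006800 → 0.68%.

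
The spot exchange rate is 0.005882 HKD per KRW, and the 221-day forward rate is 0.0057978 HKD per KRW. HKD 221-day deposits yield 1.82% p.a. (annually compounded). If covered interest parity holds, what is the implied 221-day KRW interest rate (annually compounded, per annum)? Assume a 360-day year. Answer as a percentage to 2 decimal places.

4.24%

T = 221/360 years.
F/S = 0.0057978/0.005882 = 0.9856851 = (growth of HKD) / (growth of KRW).
The HKD side grows by (1 + 0.0182)^(221/360) = 1.0111338.
So the KRW growth factor = 1.0258183.
Annualise: 1.0258183^(360/221) − 1 = 0.042397 = 4.24%.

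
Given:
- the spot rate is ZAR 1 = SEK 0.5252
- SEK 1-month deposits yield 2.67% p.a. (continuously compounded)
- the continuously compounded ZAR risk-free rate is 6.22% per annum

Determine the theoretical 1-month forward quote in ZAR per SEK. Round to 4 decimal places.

1.9097

T = 1/12 years.
SEK accumulates by e^(0.0267×1/12) = 1.0022275.
ZAR accumulates by e^(0.0622×1/12) = 1.0051968.
CIP: F = S · (grow SEK)/(grow ZAR) = 0.5252 × 1.0022275/1.0051968 = 0.5236486 SEK per ZAR.
Quoted the other way: 1/0.5236486 = 1.9097 ZAR per SEK.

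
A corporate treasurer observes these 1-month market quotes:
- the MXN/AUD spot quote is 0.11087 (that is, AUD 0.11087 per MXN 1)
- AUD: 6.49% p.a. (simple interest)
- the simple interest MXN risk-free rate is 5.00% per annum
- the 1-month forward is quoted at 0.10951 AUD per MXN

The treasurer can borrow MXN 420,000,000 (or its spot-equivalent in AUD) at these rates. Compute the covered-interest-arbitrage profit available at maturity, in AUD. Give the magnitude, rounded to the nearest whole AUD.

T = 1/12 years.
Invest the MXN and cover forward: 420,000,000 × 1.0041666667 × 0.10951 = AUD 46,185,842.50.
Convert at spot and invest in AUD: 420,000,000 × 0.11087 × 1.0054083333 = AUD 46,817,241.20.
The quoted forward undervalues MXN, so borrow MXN, convert to AUD at spot, deposit the AUD at 6.49%, and buy MXN forward at 0.10951 to cover the loan.
Profit = 46,817,241.20 − 46,185,842.50 = AUD 631,399.

AUD 631,399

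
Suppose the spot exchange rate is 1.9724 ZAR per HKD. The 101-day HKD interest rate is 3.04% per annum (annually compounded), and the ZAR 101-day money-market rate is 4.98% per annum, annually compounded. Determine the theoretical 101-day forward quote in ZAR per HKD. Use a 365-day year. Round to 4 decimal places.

T = 101/365 years.
ZAR accumulates by (1 + 0.0498)^(101/365) = 1.013539.
HKD growth factor: (1 + 0.0304)^(101/365) = 1.0083212.
Forward (ZAR per HKD) = 1.9724 × 1.013539 / 1.0083212 = 1.982607.

1.9826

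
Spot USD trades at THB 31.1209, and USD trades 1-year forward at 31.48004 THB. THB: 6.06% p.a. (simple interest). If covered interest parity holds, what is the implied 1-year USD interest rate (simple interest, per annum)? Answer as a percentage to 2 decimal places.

T = 1 year.
F/S = 31.48004/31.1209 = 1.0115402 = (growth of THB) / (growth of USD).
THB growth factor: 1 + 0.0606×1 = 1.060600.
Hence g_USD = 1.0485001.
(1.0485001 − 1)/T = 0.048500, i.e. 4.85%.

4.85%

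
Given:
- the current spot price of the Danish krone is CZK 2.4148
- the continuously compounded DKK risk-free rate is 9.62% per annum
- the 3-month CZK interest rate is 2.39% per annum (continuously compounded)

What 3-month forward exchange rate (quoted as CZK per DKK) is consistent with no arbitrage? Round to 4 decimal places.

T = 3/12 years.
CZK accumulates by e^(0.0239×3/12) = 1.0059929.
DKK growth factor: e^(0.0962×3/12) = 1.0243415.
So F = 2.4148 × 1.0059929 / 1.0243415 = 2.371545 (CZK/DKK).

2.3715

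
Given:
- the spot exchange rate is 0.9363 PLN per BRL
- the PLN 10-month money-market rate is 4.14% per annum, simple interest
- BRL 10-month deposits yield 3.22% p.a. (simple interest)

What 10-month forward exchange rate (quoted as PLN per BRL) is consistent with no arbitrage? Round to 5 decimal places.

0.94329

T = 10/12 years.
PLN accumulates by 1 + 0.0414×10/12 = 1.034500.
BRL accumulates by 1 + 0.0322×10/12 = 1.0268333.
Forward (PLN per BRL) = 0.9363 × 1.034500 / 1.0268333 = 0.9432907.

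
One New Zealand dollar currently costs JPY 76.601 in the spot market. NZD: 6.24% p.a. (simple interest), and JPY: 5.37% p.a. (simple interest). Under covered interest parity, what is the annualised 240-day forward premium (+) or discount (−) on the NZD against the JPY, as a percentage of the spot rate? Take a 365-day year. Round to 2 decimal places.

T = 240/365 years.
CIP forward (JPY per NZD) = 76.601 × 1.0353096/1.0410301 = 76.180075.
Annualised premium = (F − S)/S × (1/T) = (76.180075 − 76.601)/76.601 ÷ (240/365) = -0.84%.

-0.84%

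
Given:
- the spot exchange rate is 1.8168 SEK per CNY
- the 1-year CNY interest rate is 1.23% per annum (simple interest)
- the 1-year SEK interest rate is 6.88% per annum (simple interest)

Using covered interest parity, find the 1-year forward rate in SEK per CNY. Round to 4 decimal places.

T = 1 year.
Growth of 1 SEK over T: 1 + 0.0688×1 = 1.068800.
Growth of 1 CNY over T: 1 + 0.0123×1 = 1.012300.
So F = 1.8168 × 1.068800 / 1.012300 = 1.918202 (SEK/CNY).

1.9182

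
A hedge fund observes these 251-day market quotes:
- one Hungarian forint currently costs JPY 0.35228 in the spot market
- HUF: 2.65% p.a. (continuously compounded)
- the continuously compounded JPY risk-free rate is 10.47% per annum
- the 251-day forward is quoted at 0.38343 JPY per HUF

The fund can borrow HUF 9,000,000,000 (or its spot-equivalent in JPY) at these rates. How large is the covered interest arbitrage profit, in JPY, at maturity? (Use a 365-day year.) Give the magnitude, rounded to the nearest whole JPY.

T = 251/365 years.
Route A — deposit HUF, sell forward: 9,000,000,000 × 1.018390345013 × 0.38343 = JPY 3,514,332,689.90.
Route B — convert at spot, deposit JPY: 9,000,000,000 × 0.35228 × 1.074654460786 = JPY 3,407,213,461.01.
The quoted forward overvalues HUF, so borrow JPY, buy HUF at spot, deposit the HUF at 2.65%, and sell the proceeds forward at 0.38343.
The gap between the two covered legs is JPY 107,119,229.

JPY 107,119,229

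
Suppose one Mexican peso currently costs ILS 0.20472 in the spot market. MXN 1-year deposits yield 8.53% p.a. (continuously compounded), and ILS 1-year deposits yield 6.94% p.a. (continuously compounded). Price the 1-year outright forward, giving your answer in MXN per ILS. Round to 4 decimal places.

T = 1 year.
ILS growth factor: e^(0.0694×1) = 1.0718649.
Growth of 1 MXN over T: e^(0.0853×1) = 1.0890437.
So F = 0.20472 × 1.0718649 / 1.0890437 = 0.2014907 (ILS/MXN).
Invert for MXN per ILS: 1 / 0.2014907 = 4.9630.

4.9630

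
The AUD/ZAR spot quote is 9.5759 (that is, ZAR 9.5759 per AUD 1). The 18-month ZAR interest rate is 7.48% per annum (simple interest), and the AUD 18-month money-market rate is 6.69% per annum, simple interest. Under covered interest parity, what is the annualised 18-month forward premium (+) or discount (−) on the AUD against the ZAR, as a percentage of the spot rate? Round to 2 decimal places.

T = 18/12 years.
F = S · g_ZAR/g_AUD = 9.5759 × 1.112200/1.100350 = 9.6790257.
Annualised premium = (F − S)/S × (1/T) = (9.6790257 − 9.5759)/9.5759 ÷ (18/12) = 0.72%.

+0.72%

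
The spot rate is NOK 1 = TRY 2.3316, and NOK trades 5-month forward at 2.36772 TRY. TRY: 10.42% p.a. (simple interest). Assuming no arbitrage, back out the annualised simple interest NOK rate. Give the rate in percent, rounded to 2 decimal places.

6.60%

T = 5/12 years.
By CIP, F/S equals the TRY-to-NOK growth ratio: 2.36772/2.3316 = 1.0154915.
TRY growth factor: 1 + 0.1042×5/12 = 1.0434167.
Hence g_NOK = 1.0274992.
r = (1.0274992 − 1)/(5/12) = 0.065998 → 6.60%.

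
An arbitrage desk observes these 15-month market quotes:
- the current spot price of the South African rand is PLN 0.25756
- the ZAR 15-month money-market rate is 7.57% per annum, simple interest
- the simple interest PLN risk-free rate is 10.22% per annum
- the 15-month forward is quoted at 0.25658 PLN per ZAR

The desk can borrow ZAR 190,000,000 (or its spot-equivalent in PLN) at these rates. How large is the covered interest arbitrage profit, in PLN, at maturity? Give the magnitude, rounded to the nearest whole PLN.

PLN 1,824,837

T = 15/12 years.
Invest the ZAR and cover forward: 190,000,000 × 1.094625 × 0.25658 = PLN 53,363,187.68.
Convert at spot and invest in PLN: 190,000,000 × 0.25756 × 1.127750 = PLN 55,188,025.10.
The quoted forward undervalues ZAR, so borrow ZAR, convert to PLN at spot, deposit the PLN at 10.22%, and buy ZAR forward at 0.25658 to cover the loan.
Profit = 55,188,025.10 − 53,363,187.68 = PLN 1,824,837.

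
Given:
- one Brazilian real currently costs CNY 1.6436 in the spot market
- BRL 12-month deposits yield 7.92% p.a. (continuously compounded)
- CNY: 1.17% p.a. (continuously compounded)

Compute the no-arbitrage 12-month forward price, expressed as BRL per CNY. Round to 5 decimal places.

0.65091

T = 1 year.
CNY accumulates by e^(0.0117×1) = 1.0117687.
Growth of 1 BRL over T: e^(0.0792×1) = 1.0824208.
So F = 1.6436 × 1.0117687 / 1.0824208 = 1.536318 (CNY/BRL).
Invert for BRL per CNY: 1 / 1.536318 = 0.65091.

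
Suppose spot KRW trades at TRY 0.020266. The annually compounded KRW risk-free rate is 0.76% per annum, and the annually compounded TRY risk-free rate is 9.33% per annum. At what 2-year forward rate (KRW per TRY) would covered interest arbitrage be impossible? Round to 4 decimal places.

41.9112

T = 2 years.
TRY growth factor: (1 + 0.0933)^2 = 1.19530489.
Growth of 1 KRW over T: (1 + 0.0076)^2 = 1.01525776.
Forward (TRY per KRW) = 0.020266 × 1.19530489 / 1.01525776 = 0.023859999.
Invert for KRW per TRY: 1 / 0.023859999 = 41.9112.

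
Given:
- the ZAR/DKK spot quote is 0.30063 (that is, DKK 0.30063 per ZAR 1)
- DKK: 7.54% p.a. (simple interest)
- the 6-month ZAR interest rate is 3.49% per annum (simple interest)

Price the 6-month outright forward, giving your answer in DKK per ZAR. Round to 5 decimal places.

T = 6/12 years.
DKK growth factor: 1 + 0.0754×6/12 = 1.037700.
ZAR growth factor: 1 + 0.0349×6/12 = 1.017450.
CIP: F = S · (grow DKK)/(grow ZAR) = 0.30063 × 1.037700/1.017450 = 0.3066133 DKK per ZAR.

0.30661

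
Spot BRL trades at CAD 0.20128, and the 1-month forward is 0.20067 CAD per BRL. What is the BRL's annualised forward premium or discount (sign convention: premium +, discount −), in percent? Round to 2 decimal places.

T = 1/12 years.
Period premium: (0.20067 − 0.20128)/0.20128 = -0.0030306.
Annualise by dividing by T: -0.0030306 / (1/12) = -0.036367 → -3.64%.

-3.64%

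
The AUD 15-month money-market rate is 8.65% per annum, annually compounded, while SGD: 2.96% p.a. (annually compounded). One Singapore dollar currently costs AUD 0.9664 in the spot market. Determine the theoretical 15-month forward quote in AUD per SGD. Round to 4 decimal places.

1.0336

T = 15/12 years.
AUD accumulates by (1 + 0.0865)^(15/12) = 1.1092697.
SGD accumulates by (1 + 0.0296)^(15/12) = 1.0371359.
Forward (AUD per SGD) = 0.9664 × 1.1092697 / 1.0371359 = 1.033614.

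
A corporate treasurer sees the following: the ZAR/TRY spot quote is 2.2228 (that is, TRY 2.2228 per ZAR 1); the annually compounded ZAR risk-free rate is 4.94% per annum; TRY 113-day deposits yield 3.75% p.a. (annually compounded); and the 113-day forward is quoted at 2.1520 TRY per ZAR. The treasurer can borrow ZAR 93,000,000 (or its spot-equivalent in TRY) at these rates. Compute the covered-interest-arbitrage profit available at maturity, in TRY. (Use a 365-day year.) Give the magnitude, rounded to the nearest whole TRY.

T = 113/365 years.
Invest the ZAR and cover forward: 93,000,000 × 1.01503991978 × 2.1520 = TRY 203,146,029.39.
Convert at spot and invest in TRY: 93,000,000 × 2.2228 × 1.0114623982 = TRY 209,089,911.54.
The quoted forward undervalues ZAR, so borrow ZAR, convert to TRY at spot, deposit the TRY at 3.75%, and buy ZAR forward at 2.1520 to cover the loan.
The gap between the two covered legs is TRY 5,943,882.

TRY 5,943,882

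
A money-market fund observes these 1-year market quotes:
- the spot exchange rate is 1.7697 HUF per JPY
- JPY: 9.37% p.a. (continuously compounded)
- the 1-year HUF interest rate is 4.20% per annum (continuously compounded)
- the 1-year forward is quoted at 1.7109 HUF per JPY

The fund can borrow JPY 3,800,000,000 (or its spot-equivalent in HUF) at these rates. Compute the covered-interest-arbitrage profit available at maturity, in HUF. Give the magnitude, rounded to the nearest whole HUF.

HUF 126,736,601

T = 1 year.
Route A — deposit JPY, sell forward: 3,800,000,000 × 1.098230227424 × 1.7109 = HUF 7,140,055,965.18.
Route B — convert at spot, deposit HUF: 3,800,000,000 × 1.7697 × 1.042894478751 = HUF 7,013,319,364.37.
The quoted forward overvalues JPY, so borrow HUF, buy JPY at spot, deposit the JPY at 9.37%, and sell the proceeds forward at 1.7109.
Arbitrage profit = |7,140,055,965.18 − 7,013,319,364.37| = HUF 126,736,601.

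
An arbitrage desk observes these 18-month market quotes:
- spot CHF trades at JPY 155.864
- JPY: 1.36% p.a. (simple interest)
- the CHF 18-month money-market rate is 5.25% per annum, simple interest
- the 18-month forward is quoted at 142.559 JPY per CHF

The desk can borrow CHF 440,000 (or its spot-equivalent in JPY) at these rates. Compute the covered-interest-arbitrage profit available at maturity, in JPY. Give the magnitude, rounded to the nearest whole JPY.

JPY 2,313,566

T = 18/12 years.
Invest the CHF and cover forward: 440,000 × 1.078750 × 142.559 = JPY 67,665,629.35.
Convert at spot and invest in JPY: 440,000 × 155.864 × 1.020400 = JPY 69,979,195.26.
The quoted forward undervalues CHF, so borrow CHF, convert to JPY at spot, deposit the JPY at 1.36%, and buy CHF forward at 142.559 to cover the loan.
Arbitrage profit = |67,665,629.35 − 69,979,195.26| = JPY 2,313,566.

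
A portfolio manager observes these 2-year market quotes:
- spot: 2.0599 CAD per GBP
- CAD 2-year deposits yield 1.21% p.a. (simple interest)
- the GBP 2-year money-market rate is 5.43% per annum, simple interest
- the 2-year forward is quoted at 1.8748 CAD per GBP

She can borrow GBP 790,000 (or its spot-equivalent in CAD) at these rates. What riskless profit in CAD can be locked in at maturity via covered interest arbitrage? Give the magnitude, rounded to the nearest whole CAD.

CAD 24,764

T = 2 years.
Route A — deposit GBP, sell forward: 790,000 × 1.108600 × 1.8748 = CAD 1,641,938.59.
Route B — convert at spot, deposit CAD: 790,000 × 2.0599 × 1.024200 = CAD 1,666,702.17.
The quoted forward undervalues GBP, so borrow GBP, convert to CAD at spot, deposit the CAD at 1.21%, and buy GBP forward at 1.8748 to cover the loan.
The gap between the two covered legs is CAD 24,764.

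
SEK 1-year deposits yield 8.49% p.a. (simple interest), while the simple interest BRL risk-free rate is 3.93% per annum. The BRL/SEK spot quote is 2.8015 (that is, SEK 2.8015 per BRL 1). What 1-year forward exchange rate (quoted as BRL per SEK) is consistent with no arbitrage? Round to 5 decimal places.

0.34195

T = 1 year.
Growth of 1 SEK over T: 1 + 0.0849×1 = 1.084900.
BRL growth factor: 1 + 0.0393×1 = 1.039300.
Forward (SEK per BRL) = 2.8015 × 1.084900 / 1.039300 = 2.924418.
Quoted the other way: 1/2.924418 = 0.34195 BRL per SEK.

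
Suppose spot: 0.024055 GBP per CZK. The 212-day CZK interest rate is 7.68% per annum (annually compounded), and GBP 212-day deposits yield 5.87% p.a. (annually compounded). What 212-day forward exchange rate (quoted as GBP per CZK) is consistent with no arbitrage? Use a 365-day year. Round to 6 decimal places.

T = 212/365 years.
Growth of 1 GBP over T: (1 + 0.0587)^(212/365) = 1.033686.
CZK growth factor: (1 + 0.0768)^(212/365) = 1.043914.
So F = 0.024055 × 1.033686 / 1.043914 = 0.02381932 (GBP/CZK).

0.023819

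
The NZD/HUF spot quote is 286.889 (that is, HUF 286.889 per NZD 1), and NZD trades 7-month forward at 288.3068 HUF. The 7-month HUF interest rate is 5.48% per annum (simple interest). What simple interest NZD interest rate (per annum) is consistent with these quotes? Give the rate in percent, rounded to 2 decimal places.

T = 7/12 years.
F/S = 288.3068/286.889 = 1.0049420 = (growth of HUF) / (growth of NZD).
The HUF side grows by 1 + 0.0548×7/12 = 1.0319667.
That pins the NZD growth at 1.0268918.
(1.0268918 − 1)/T = 0.046100, i.e. 4.61%.

4.61%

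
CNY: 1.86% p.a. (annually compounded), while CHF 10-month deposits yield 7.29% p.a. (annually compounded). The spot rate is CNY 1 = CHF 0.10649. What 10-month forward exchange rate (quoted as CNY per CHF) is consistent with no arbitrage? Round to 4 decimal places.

8.9928

T = 10/12 years.
CHF growth factor: (1 + 0.0729)^(10/12) = 1.060391.
CNY accumulates by (1 + 0.0186)^(10/12) = 1.0154761.
So F = 0.10649 × 1.060391 / 1.0154761 = 0.1112001 (CHF/CNY).
Quoted the other way: 1/0.1112001 = 8.9928 CNY per CHF.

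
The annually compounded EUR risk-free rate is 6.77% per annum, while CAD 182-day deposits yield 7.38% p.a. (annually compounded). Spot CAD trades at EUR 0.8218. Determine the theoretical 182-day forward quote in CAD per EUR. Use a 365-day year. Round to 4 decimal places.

1.2203

T = 182/365 years.
EUR accumulates by (1 + 0.0677)^(182/365) = 1.033203.
CAD growth factor: (1 + 0.0738)^(182/365) = 1.0361421.
CIP: F = S · (grow EUR)/(grow CAD) = 0.8218 × 1.033203/1.0361421 = 0.8194689 EUR per CAD.
Invert for CAD per EUR: 1 / 0.8194689 = 1.2203.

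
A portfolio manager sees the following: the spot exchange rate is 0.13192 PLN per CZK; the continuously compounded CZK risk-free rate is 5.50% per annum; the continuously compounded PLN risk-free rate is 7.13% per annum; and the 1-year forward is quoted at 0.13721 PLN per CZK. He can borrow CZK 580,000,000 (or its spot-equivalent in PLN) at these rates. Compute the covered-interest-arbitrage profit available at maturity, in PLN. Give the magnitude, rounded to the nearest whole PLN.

T = 1 year.
Keep in CZK, deliver into the forward: 580,000,000·1.0565406147·0.13721 = PLN 84,081,403.89.
Swap to PLN now, deposit: 580,000,000·0.13192·1.0739033486 = PLN 82,168,211.25.
The quoted forward overvalues CZK, so borrow PLN, buy CZK at spot, deposit the CZK at 5.50%, and sell the proceeds forward at 0.13721.
Arbitrage profit = |84,081,403.89 − 82,168,211.25| = PLN 1,913,193.

PLN 1,913,193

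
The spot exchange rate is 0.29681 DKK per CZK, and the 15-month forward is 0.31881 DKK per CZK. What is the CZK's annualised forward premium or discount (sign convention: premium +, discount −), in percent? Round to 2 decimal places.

+5.93%

T = 15/12 years.
Period premium: (0.31881 − 0.29681)/0.29681 = 0.0741215.
Annualise by dividing by T: 0.0741215 / (15/12) = 0.059297 → 5.93%.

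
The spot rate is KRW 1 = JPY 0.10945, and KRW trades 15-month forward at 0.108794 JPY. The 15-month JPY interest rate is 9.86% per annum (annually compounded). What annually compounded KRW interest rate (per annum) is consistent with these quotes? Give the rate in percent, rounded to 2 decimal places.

T = 15/12 years.
F/S = 0.108794/0.10945 = 0.9940064 = (growth of JPY) / (growth of KRW).
JPY growth factor: (1 + 0.0986)^(15/12) = 1.1247331.
That pins the KRW growth at 1.1315149.
r = 1.1315149^(12/15) − 1 = 0.103896 → 10.39%.

10.39%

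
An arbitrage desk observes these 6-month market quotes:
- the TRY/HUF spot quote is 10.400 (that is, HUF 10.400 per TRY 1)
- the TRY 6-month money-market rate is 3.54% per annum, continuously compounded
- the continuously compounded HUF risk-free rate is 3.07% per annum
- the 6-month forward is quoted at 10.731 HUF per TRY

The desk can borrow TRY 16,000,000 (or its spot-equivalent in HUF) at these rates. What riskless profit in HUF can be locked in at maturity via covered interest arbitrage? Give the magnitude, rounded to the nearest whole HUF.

T = 6/12 years.
Invest the TRY and cover forward: 16,000,000 × 1.01785757331 × 10.731 = HUF 174,762,073.91.
Convert at spot and invest in HUF: 16,000,000 × 10.400 × 1.01546841637 = HUF 168,973,944.48.
The quoted forward overvalues TRY, so borrow HUF, buy TRY at spot, deposit the TRY at 3.54%, and sell the proceeds forward at 10.731.
The gap between the two covered legs is HUF 5,788,129.

HUF 5,788,129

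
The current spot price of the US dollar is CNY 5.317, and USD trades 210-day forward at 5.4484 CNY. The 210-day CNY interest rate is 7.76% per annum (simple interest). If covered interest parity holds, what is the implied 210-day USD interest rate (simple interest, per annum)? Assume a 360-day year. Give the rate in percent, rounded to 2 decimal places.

3.44%

T = 210/360 years.
By CIP, F/S equals the CNY-to-USD growth ratio: 5.4484/5.317 = 1.0247132.
CNY growth factor: 1 + 0.0776×210/360 = 1.0452667.
That pins the USD growth at 1.0200578.
r = (1.0200578 − 1)/(210/360) = 0.034385 → 3.44%.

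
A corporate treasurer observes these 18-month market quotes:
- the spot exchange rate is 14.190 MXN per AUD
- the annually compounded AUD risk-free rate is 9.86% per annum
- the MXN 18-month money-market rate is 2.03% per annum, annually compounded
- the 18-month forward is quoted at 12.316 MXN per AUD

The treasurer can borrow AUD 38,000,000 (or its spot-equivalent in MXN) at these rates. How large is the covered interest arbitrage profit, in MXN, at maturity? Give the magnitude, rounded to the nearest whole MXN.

MXN 16,816,731

T = 18/12 years.
Invest the AUD and cover forward: 38,000,000 × 1.15148793535 × 12.316 = MXN 538,905,565.65.
Convert at spot and invest in MXN: 38,000,000 × 14.190 × 1.03060401485 = MXN 555,722,296.89.
The quoted forward undervalues AUD, so borrow AUD, convert to MXN at spot, deposit the MXN at 2.03%, and buy AUD forward at 12.316 to cover the loan.
Profit = 555,722,296.89 − 538,905,565.65 = MXN 16,816,731.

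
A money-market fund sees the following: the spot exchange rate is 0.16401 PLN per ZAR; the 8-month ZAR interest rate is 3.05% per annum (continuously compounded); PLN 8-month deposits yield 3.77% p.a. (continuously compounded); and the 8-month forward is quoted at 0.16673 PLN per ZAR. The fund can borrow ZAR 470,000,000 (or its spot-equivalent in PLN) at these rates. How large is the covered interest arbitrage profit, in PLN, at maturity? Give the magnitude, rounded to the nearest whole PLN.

T = 8/12 years.
Invest the ZAR and cover forward: 470,000,000 × 1.0205414638 × 0.16673 = PLN 79,972,792.78.
Convert at spot and invest in PLN: 470,000,000 × 0.16401 × 1.0254518383 = PLN 79,046,647.32.
The quoted forward overvalues ZAR, so borrow PLN, buy ZAR at spot, deposit the ZAR at 3.05%, and sell the proceeds forward at 0.16673.
Profit = 79,972,792.78 − 79,046,647.32 = PLN 926,145.

PLN 926,145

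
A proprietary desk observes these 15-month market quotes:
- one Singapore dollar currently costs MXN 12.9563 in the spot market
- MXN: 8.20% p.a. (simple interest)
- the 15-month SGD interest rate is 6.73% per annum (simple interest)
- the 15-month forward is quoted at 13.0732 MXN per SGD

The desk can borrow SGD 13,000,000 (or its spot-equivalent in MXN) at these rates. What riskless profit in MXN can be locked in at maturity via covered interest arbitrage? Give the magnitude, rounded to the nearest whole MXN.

MXN 1,447,391

T = 15/12 years.
Route A — deposit SGD, sell forward: 13,000,000 × 1.084125 × 13.0732 = MXN 184,248,778.35.
Route B — convert at spot, deposit MXN: 13,000,000 × 12.9563 × 1.102500 = MXN 185,696,169.75.
The quoted forward undervalues SGD, so borrow SGD, convert to MXN at spot, deposit the MXN at 8.20%, and buy SGD forward at 13.0732 to cover the loan.
Profit = 185,696,169.75 − 184,248,778.35 = MXN 1,447,391.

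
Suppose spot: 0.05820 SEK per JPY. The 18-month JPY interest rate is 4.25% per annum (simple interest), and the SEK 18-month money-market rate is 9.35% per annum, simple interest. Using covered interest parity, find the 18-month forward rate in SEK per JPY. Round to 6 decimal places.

T = 18/12 years.
SEK growth factor: 1 + 0.0935×18/12 = 1.140250.
JPY growth factor: 1 + 0.0425×18/12 = 1.063750.
CIP: F = S · (grow SEK)/(grow JPY) = 0.0582 × 1.140250/1.063750 = 0.06238548 SEK per JPY.

0.062385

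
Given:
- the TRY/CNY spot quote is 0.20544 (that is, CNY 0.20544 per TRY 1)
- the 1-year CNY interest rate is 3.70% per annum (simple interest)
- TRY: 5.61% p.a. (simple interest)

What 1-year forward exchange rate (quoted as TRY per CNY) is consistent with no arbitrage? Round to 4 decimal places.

4.9573

T = 1 year.
CNY accumulates by 1 + 0.0370×1 = 1.037000.
Growth of 1 TRY over T: 1 + 0.0561×1 = 1.056100.
So F = 0.20544 × 1.037000 / 1.056100 = 0.2017245 (CNY/TRY).
Quoted the other way: 1/0.2017245 = 4.9573 TRY per CNY.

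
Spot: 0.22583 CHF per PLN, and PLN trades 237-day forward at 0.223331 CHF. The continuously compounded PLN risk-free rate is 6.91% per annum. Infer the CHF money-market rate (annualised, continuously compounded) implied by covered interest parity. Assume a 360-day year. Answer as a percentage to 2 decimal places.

5.22%

T = 237/360 years.
CIP gives F = S · g_CHF/g_PLN, so g_CHF/g_PLN = 0.223331/0.22583 = 0.9889342.
The PLN side grows by e^(0.0691×237/360) = 1.0465414.
That pins the CHF growth at 1.0349606.
r = ln(1.0349606)/(237/360) = 0.052198 → 5.22%.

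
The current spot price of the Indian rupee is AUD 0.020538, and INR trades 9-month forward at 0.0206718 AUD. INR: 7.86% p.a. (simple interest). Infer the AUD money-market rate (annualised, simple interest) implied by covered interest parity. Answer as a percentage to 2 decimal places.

8.78%

T = 9/12 years.
F/S = 0.0206718/0.020538 = 1.0065148 = (growth of AUD) / (growth of INR).
The INR side grows by 1 + 0.0786×9/12 = 1.058950.
That pins the AUD growth at 1.0658488.
(1.0658488 − 1)/T = 0.087798, i.e. 8.78%.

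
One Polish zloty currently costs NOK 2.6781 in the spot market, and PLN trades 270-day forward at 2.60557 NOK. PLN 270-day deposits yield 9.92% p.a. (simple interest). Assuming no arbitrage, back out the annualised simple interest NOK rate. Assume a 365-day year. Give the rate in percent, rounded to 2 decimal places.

T = 270/365 years.
F/S = 2.60557/2.6781 = 0.9729174 = (growth of NOK) / (growth of PLN).
PLN growth factor: 1 + 0.0992×270/365 = 1.0733808.
That pins the NOK growth at 1.0443109.
(1.0443109 − 1)/T = 0.059902, i.e. 5.99%.

5.99%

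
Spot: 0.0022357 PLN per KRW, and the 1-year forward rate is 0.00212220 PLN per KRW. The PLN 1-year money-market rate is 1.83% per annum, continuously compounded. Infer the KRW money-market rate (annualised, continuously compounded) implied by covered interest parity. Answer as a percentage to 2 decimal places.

T = 1 year.
F/S = 0.0021222/0.0022357 = 0.9492329 = (growth of PLN) / (growth of KRW).
PLN growth factor: e^(0.0183×1) = 1.0184685.
So the KRW growth factor = 1.0729385.
r = ln(1.0729385)/1 = 0.070401 → 7.04%.

7.04%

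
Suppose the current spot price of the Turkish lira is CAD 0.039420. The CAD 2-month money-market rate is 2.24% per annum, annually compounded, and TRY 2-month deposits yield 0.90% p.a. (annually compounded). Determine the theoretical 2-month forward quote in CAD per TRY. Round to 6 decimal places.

0.039507

T = 2/12 years.
Growth of 1 CAD over T: (1 + 0.0224)^(2/12) = 1.003699.
TRY growth factor: (1 + 0.0090)^(2/12) = 1.0014944.
So F = 0.03942 × 1.003699 / 1.0014944 = 0.03950678 (CAD/TRY).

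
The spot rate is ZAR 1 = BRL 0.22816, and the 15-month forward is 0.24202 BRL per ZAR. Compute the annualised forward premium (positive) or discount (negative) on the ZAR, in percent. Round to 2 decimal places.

+4.86%

T = 15/12 years.
ZAR trades forward at +6.07468% vs spot over the period.
Per annum: 0.0607468 / (15/12) = 0.048597 = 4.86%.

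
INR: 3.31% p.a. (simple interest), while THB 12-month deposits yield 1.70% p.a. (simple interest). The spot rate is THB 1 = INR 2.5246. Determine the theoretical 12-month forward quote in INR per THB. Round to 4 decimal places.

T = 1 year.
INR accumulates by 1 + 0.0331×1 = 1.033100.
THB accumulates by 1 + 0.0170×1 = 1.017000.
So F = 2.5246 × 1.033100 / 1.017000 = 2.564567 (INR/THB).

2.5646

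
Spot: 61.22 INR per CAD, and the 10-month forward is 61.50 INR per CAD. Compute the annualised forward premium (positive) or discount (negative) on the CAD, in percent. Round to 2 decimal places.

T = 10/12 years.
CAD trades forward at +0.45737% vs spot over the period.
×(1/T) gives 0.55% p.a.

+0.55%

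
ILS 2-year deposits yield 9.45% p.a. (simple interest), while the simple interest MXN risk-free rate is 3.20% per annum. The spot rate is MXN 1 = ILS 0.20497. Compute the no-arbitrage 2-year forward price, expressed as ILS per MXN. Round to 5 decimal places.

0.22905

T = 2 years.
ILS growth factor: 1 + 0.0945×2 = 1.189000.
Growth of 1 MXN over T: 1 + 0.0320×2 = 1.064000.
CIP: F = S · (grow ILS)/(grow MXN) = 0.20497 × 1.189000/1.064000 = 0.2290501 ILS per MXN.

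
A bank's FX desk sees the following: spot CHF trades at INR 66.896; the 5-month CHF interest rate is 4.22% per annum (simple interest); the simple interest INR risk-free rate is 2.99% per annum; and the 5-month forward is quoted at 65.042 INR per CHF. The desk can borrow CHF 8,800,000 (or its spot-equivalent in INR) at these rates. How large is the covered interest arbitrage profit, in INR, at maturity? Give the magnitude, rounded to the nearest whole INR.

INR 13,585,066

T = 5/12 years.
Keep in CHF, deliver into the forward: 8,800,000·1.01758333333·65.042 = INR 582,433,765.46.
Swap to INR now, deposit: 8,800,000·66.896·1.01245833333 = INR 596,018,831.46.
The quoted forward undervalues CHF, so borrow CHF, convert to INR at spot, deposit the INR at 2.99%, and buy CHF forward at 65.042 to cover the loan.
The gap between the two covered legs is INR 13,585,066.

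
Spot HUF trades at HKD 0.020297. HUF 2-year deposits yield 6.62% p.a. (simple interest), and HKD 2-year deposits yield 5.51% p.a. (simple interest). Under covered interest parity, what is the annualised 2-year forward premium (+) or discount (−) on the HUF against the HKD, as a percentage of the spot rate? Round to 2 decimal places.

-0.98%

T = 2 years.
CIP forward (HKD per HUF) = 0.020297 × 1.110200/1.132400 = 0.019899090.
Annualised premium = (F − S)/S × (1/T) = (0.019899090 − 0.020297)/0.020297 ÷ 2 = -0.98%.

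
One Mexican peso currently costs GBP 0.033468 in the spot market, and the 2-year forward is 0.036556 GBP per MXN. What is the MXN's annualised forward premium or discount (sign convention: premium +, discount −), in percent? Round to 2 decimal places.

T = 2 years.
Period premium: (0.036556 − 0.033468)/0.033468 = 0.0922672.
Annualise by dividing by T: 0.0922672 / 2 = 0.046134 → 4.61%.

+4.61%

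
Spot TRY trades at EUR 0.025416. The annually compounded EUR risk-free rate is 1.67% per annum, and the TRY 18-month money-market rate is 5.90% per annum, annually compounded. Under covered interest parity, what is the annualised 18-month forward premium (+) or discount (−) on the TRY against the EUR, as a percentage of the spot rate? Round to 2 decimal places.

-3.95%

T = 18/12 years.
CIP forward (EUR per TRY) = 0.025416 × 1.0251543/1.0897928 = 0.023908510.
(F − S)/S ÷ T = (0.023908510 − 0.025416)/0.025416/(18/12) = -0.039542 → -3.95%.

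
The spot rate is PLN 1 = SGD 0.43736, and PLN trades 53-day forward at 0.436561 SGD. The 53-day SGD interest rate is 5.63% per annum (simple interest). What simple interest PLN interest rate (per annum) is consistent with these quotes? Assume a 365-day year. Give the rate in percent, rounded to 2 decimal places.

T = 53/365 years.
By CIP, F/S equals the SGD-to-PLN growth ratio: 0.436561/0.43736 = 0.9981731.
The SGD side grows by 1 + 0.0563×53/365 = 1.0081751.
That pins the PLN growth at 1.0100203.
(1.0100203 − 1)/T = 0.069008, i.e. 6.90%.

6.90%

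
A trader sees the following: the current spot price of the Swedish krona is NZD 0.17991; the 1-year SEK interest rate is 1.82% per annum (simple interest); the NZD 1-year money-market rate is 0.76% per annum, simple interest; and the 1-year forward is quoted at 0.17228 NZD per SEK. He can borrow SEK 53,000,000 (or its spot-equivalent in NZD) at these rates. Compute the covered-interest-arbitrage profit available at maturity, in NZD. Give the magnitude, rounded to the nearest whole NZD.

T = 1 year.
Invest the SEK and cover forward: 53,000,000 × 1.018200 × 0.17228 = NZD 9,297,021.29.
Convert at spot and invest in NZD: 53,000,000 × 0.17991 × 1.007600 = NZD 9,607,697.75.
The quoted forward undervalues SEK, so borrow SEK, convert to NZD at spot, deposit the NZD at 0.76%, and buy SEK forward at 0.17228 to cover the loan.
Arbitrage profit = |9,297,021.29 − 9,607,697.75| = NZD 310,676.

NZD 310,676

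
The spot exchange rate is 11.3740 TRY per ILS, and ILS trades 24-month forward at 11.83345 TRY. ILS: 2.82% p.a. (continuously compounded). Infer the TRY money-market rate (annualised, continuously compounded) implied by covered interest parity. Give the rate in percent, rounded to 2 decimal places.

T = 2 years.
CIP gives F = S · g_TRY/g_ILS, so g_TRY/g_ILS = 11.83345/11.374 = 1.0403948.
ILS growth factor: e^(0.0282×2) = 1.0580208.
That pins the TRY growth at 1.1007593.
r = ln(1.1007593)/2 = 0.048000 → 4.80%.

4.80%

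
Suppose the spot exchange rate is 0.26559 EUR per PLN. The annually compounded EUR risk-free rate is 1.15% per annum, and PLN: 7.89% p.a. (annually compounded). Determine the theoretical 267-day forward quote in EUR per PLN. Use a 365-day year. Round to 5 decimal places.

0.25335

T = 267/365 years.
EUR growth factor: (1 + 0.0115)^(267/365) = 1.0083994.
PLN accumulates by (1 + 0.0789)^(267/365) = 1.0571241.
Forward (EUR per PLN) = 0.26559 × 1.0083994 / 1.0571241 = 0.2533485.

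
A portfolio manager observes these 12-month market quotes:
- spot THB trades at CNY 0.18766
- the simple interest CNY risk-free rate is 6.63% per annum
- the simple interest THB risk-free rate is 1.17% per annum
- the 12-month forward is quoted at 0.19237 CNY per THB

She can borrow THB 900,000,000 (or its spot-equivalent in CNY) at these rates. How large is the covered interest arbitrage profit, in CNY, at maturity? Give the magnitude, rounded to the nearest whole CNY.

T = 1 year.
Keep in THB, deliver into the forward: 900,000,000·1.011700·0.19237 = CNY 175,158,656.10.
Swap to CNY now, deposit: 900,000,000·0.18766·1.066300 = CNY 180,091,672.20.
The quoted forward undervalues THB, so borrow THB, convert to CNY at spot, deposit the CNY at 6.63%, and buy THB forward at 0.19237 to cover the loan.
Arbitrage profit = |175,158,656.10 − 180,091,672.20| = CNY 4,933,016.

CNY 4,933,016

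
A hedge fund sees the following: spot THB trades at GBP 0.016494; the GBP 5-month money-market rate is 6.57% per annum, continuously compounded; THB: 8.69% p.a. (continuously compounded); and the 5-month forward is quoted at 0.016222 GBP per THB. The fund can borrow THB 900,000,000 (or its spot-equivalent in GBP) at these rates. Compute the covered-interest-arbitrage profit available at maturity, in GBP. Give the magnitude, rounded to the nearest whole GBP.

T = 5/12 years.
Route A — deposit THB, sell forward: 900,000,000 × 1.036871839 × 0.016222 = GBP 15,138,121.48.
Route B — convert at spot, deposit GBP: 900,000,000 × 0.016494 × 1.0277531379 = GBP 15,256,584.23.
The quoted forward undervalues THB, so borrow THB, convert to GBP at spot, deposit the GBP at 6.57%, and buy THB forward at 0.016222 to cover the loan.
Profit = 15,256,584.23 − 15,138,121.48 = GBP 118,463.

GBP 118,463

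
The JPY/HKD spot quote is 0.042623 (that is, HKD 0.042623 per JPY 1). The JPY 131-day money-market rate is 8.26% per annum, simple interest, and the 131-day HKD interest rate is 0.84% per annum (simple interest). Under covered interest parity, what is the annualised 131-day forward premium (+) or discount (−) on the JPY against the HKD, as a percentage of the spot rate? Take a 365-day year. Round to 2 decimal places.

T = 131/365 years.
CIP forward (HKD per JPY) = 0.042623 × 1.0030148/1.0296455 = 0.041520601.
(F − S)/S ÷ T = (0.041520601 − 0.042623)/0.042623/(131/365) = -0.072064 → -7.21%.

-7.21%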